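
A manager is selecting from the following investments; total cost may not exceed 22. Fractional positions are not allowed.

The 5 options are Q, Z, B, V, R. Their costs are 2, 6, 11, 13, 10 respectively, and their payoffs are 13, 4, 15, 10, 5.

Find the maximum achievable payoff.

32

Take Q, Z, and B: cost 2 + 6 + 11 = 19 ≤ 22, payoff 13 + 4 + 15 = 32.
No other feasible combination does better.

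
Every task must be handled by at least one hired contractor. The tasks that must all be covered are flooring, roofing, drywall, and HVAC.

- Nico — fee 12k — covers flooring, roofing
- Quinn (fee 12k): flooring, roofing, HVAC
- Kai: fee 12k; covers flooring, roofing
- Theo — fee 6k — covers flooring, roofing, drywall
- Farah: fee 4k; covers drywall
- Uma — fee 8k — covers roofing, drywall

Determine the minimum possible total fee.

The greedy cost-per-new-task heuristic would pick Theo and Quinn for 18, but a cheaper cover exists.
Choose Quinn and Farah: together they cover flooring, roofing, drywall, HVAC — every task.
Total fee: 12 + 4 = 16.
No cover costs less than 16.

16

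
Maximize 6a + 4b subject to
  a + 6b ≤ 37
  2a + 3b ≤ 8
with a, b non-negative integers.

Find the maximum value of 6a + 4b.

24

(a,b)=(4,0) is feasible, giving 24.
(a,b)=(3,0) is feasible, giving 18.
Maximum is 24 at (a,b)=(4,0).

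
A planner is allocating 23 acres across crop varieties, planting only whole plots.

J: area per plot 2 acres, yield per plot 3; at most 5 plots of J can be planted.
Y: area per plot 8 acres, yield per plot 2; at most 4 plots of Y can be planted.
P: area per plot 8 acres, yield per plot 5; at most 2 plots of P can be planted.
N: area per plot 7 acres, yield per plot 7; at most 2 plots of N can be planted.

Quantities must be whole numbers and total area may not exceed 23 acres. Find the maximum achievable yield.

J has the best ratio (3/2); taking only J gives at most 5×3 = 15 (stopped by the supply cap of 5).
Mixing does better — 4×J and 2×N: area 22 ≤ 23, yield 4·3 + 2·7 = 26.

26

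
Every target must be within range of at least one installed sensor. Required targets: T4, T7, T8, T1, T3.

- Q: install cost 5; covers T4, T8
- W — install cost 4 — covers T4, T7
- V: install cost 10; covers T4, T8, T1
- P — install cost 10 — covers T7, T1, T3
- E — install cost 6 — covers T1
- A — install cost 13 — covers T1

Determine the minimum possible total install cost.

15

The greedy cost-per-new-target heuristic would pick W, Q, and P for 19, but a cheaper cover exists.
Choose Q and P: together they cover T4, T7, T8, T1, T3 — every target.
Total install cost: 5 + 10 = 15.
No cover costs less than 15.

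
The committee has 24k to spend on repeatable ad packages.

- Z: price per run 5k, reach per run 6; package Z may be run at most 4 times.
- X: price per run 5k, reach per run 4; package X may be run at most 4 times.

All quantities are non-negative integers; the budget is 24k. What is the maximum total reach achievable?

24

Z has the best ratio (6/5); taking only Z gives at most 4×6 = 24 (stopped by the price limit).
Optimal: 4×Z: price 20 ≤ 24, reach 4·6 = 24.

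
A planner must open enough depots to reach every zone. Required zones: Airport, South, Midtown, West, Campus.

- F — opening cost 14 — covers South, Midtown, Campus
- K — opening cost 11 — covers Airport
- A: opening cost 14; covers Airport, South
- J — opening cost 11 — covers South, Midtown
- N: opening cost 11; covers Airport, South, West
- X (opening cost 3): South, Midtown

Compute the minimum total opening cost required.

25

Choose F and N: together they cover Airport, South, Midtown, West, Campus — every zone.
Total opening cost: 14 + 11 = 25.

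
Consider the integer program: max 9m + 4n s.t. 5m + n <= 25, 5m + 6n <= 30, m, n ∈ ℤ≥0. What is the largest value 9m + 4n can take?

45

Relaxing integrality, the LP optimum is 47.20 at (m,n) = (4.8, 1), which is not an integer point.
(m,n)=(5,0): 5·5+1·0=25≤25, 5·5+6·0=25≤30, objective 45.
(m,n)=(4,1): 5·4+1·1=21≤25, 5·4+6·1=26≤30, objective 40.
(m,n)=(4,0): 5·4+1·0=20≤25, 5·4+6·0=20≤30, objective 36.
(m,n)=(3,2): 5·3+1·2=17≤25, 5·3+6·2=27≤30, objective 35.
Maximum is 45 at (m,n)=(5,0).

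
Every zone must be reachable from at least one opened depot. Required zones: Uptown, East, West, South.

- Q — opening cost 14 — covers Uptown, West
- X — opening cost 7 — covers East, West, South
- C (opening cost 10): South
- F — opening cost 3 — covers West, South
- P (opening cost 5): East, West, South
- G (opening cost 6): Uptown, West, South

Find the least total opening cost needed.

11

The greedy cost-per-new-zone heuristic would pick F, P, and G for 14, but a cheaper cover exists.
Choose P and G: together they cover Uptown, East, West, South — every zone.
Total opening cost: 5 + 6 = 11.
No cover costs less than 11.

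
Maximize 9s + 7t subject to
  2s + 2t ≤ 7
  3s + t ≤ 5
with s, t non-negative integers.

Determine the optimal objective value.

23

The continuous relaxation peaks at (0.75, 2.75) with value 26.00; rounding to a feasible lattice point costs some objective.
(s,t)=(1,2): 2·1+2·2=6≤7, 3·1+1·2=5≤5, objective 23.
(s,t)=(0,3): 2·0+2·3=6≤7, 3·0+1·3=3≤5, objective 21.
(s,t)=(1,1): 2·1+2·1=4≤7, 3·1+1·1=4≤5, objective 16.
(s,t)=(0,2): 2·0+2·2=4≤7, 3·0+1·2=2≤5, objective 14.
The best lattice point is (1,2), giving 23.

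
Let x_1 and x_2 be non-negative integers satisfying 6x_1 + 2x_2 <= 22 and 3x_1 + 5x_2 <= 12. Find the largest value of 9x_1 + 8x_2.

(x_1,x_2)=(3,0): 6·3+2·0=18≤22, 3·3+5·0=9≤12, objective 27.
(x_1,x_2)=(2,1): 6·2+2·1=14≤22, 3·2+5·1=11≤12, objective 26.
(x_1,x_2)=(2,0): 6·2+2·0=12≤22, 3·2+5·0=6≤12, objective 18.
No feasible integer point exceeds 27.

27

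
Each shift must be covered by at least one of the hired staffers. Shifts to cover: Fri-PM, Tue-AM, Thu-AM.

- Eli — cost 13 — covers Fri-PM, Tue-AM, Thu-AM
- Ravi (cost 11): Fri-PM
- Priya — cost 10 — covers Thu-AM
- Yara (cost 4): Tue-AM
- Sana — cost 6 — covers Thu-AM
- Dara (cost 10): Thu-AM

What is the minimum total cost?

13

The greedy cost-per-new-shift heuristic would pick Yara, Sana, and Ravi for 21, but a cheaper cover exists.
Eli alone covers Fri-PM, Tue-AM, Thu-AM — every shift.
Total cost: 13.
No cover costs less than 13.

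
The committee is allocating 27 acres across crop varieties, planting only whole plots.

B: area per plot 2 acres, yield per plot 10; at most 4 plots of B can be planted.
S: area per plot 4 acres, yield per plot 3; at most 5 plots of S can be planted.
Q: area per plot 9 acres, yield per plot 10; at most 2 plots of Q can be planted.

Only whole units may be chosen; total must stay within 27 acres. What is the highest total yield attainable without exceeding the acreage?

60

Take 4×B and 2×Q: area 26 ≤ 27, yield 4·10 + 2·10 = 60.
B has the best ratio (10/2) and is taken to its limit of 4; remaining capacity is filled optimally with the others.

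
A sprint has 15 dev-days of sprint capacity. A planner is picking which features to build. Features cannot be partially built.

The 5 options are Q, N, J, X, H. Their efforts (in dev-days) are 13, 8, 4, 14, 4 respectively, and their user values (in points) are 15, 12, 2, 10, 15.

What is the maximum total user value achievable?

27

J + H: effort 4 + 4 = 8 ≤ 15, user value 2 + 15 = 17.
H: effort 4 ≤ 15, user value 15.
N + H: effort 8 + 4 = 12 ≤ 15, user value 12 + 15 = 27.
Best is N and H with total user value 27.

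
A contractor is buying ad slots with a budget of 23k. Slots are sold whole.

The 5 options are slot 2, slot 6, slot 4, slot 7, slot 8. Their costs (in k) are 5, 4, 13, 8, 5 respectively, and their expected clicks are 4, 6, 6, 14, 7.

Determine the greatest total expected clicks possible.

Allowing fractional choices, the relaxed optimum would be about 31.5, but ad slots are indivisible.
slot 6 + slot 7 + slot 8: cost 4 + 8 + 5 = 17 ≤ 23, expected clicks 6 + 14 + 7 = 27.
slot 2 + slot 7 + slot 8: cost 5 + 8 + 5 = 18 ≤ 23, expected clicks 4 + 14 + 7 = 25.
slot 2 + slot 6 + slot 7 + slot 8: cost 5 + 4 + 8 + 5 = 22 ≤ 23, expected clicks 4 + 6 + 14 + 7 = 31.
Best is slot 2, slot 6, slot 7, and slot 8 with total expected clicks 31.

31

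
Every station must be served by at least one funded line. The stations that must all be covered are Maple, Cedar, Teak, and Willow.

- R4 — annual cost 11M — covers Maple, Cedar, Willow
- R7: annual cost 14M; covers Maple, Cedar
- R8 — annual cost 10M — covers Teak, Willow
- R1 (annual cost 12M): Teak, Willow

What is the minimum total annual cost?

21

Choose R4 and R8: together they cover Maple, Cedar, Teak, Willow — every station.
Total annual cost: 11 + 10 = 21.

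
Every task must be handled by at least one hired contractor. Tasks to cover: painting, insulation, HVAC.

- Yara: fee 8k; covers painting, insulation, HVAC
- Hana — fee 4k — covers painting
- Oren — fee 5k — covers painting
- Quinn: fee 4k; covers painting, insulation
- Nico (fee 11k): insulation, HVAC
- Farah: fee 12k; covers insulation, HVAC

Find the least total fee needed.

8

This is a weighted set-cover instance.
Yara alone covers painting, insulation, HVAC — every task.
Total fee: 8.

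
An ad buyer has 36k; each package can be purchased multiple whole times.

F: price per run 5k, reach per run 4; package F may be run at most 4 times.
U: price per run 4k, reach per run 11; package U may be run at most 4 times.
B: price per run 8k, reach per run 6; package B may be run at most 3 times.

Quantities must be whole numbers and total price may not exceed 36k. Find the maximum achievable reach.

60

U has the best ratio (11/4); taking only U gives at most 4×11 = 44 (stopped by the supply cap of 4).
Mixing does better — 4×F and 4×U: price 36 ≤ 36, reach 4·4 + 4·11 = 60.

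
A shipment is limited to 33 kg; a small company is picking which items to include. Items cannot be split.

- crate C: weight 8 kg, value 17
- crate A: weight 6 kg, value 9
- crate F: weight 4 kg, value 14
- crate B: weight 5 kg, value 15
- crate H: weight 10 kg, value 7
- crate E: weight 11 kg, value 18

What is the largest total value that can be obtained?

Allowing fractional choices, the relaxed optimum would be about 71.5, but items are indivisible.
crate C + crate A + crate F + crate B + crate H: weight 8 + 6 + 4 + 5 + 10 = 33 ≤ 33, value 17 + 9 + 14 + 15 + 7 = 62.
crate C + crate F + crate B + crate E: weight 8 + 4 + 5 + 11 = 28 ≤ 33, value 17 + 14 + 15 + 18 = 64.
Best is crate C, crate F, crate B, and crate E with total value 64.

64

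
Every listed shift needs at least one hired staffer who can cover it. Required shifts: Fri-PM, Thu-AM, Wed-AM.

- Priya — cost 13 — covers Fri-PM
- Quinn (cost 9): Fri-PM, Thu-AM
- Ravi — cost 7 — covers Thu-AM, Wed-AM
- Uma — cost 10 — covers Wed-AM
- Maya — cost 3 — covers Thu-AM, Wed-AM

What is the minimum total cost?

12

Choose Quinn and Maya: together they cover Fri-PM, Thu-AM, Wed-AM — every shift.
Total cost: 9 + 3 = 12.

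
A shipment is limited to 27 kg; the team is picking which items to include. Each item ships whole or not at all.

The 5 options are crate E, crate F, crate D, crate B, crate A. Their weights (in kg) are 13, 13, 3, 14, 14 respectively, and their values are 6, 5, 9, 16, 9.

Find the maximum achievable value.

Allowing fractional choices, the relaxed optimum would be about 31.4, but items are indivisible.
crate D + crate B: weight 3 + 14 = 17 ≤ 27, value 9 + 16 = 25.
crate E + crate B: weight 13 + 14 = 27 ≤ 27, value 6 + 16 = 22.
crate F + crate B: weight 13 + 14 = 27 ≤ 27, value 5 + 16 = 21.
Best is crate D and crate B with total value 25.

25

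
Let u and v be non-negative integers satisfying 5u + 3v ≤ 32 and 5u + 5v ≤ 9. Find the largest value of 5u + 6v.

6

Relaxing integrality, the LP optimum is 10.80 at (u,v) = (0, 1.8), which is not an integer point.
(u,v)=(0,1): 5·0+3·1=3≤32, 5·0+5·1=5≤9, objective 6.
(u,v)=(1,0): 5·1+3·0=5≤32, 5·1+5·0=5≤9, objective 5.
No feasible integer point exceeds 6.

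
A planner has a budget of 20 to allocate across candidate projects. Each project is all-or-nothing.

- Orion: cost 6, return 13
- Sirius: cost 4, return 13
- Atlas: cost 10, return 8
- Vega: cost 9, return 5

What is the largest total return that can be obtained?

34

Orion + Sirius + Vega: cost 6 + 4 + 9 = 19 ≤ 20, return 13 + 13 + 5 = 31.
Orion + Sirius + Atlas: cost 6 + 4 + 10 = 20 ≤ 20, return 13 + 13 + 8 = 34.
Orion + Sirius: cost 6 + 4 = 10 ≤ 20, return 13 + 13 = 26.
Best is Orion, Sirius, and Atlas with total return 34.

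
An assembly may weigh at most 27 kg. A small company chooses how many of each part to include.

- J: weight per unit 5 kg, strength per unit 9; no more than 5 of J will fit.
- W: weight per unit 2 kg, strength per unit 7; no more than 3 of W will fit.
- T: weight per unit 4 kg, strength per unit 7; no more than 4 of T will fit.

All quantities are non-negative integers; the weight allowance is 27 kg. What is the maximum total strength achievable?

58

This is a bounded integer knapsack.
Take 1×J, 3×W, and 4×T: weight 27 ≤ 27, strength 1·9 + 3·7 + 4·7 = 58.
W has the best ratio (7/2) and is taken to its limit of 3; remaining capacity is filled optimally with the others.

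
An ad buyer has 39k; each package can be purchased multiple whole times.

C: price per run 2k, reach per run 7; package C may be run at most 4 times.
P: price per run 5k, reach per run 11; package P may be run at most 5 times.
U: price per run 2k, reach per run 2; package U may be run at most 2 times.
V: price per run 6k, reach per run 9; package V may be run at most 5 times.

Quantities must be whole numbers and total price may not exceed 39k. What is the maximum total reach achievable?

4×C, 5×P, and 1×V: price 39 ≤ 39, reach 4·7 + 5·11 + 1·9 = 92.
3×C, 5×P, 1×U, and 1×V: price 39 ≤ 39, reach 3·7 + 5·11 + 1·2 + 1·9 = 87.
Best is 92.

92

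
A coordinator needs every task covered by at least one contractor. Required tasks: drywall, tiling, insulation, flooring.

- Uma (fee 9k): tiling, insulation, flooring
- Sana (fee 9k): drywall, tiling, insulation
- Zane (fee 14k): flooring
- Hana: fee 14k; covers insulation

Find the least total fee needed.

This is a weighted set-cover instance.
Choose Uma and Sana: together they cover drywall, tiling, insulation, flooring — every task.
Total fee: 9 + 9 = 18.
No cover costs less than 18.

18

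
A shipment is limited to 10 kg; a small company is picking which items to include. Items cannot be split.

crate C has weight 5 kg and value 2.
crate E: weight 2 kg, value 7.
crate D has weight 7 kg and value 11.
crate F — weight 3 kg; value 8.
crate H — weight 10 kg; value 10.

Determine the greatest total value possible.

This is an integer program with binary decision variables.
crate E + crate D: weight 2 + 7 = 9 ≤ 10, value 7 + 11 = 18.
crate C + crate E + crate F: weight 5 + 2 + 3 = 10 ≤ 10, value 2 + 7 + 8 = 17.
crate D + crate F: weight 7 + 3 = 10 ≤ 10, value 11 + 8 = 19.
Best is crate D and crate F with total value 19.

19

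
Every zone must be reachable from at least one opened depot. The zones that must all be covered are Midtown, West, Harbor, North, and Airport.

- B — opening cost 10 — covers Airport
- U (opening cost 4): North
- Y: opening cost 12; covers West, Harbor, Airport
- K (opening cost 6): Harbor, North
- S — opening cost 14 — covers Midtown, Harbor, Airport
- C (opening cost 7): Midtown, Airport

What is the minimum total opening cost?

23

The greedy cost-per-new-zone heuristic would pick K, C, and Y for 25, but a cheaper cover exists.
Choose U, Y, and C: together they cover Midtown, West, Harbor, North, Airport — every zone.
Total opening cost: 4 + 12 + 7 = 23.
No cover costs less than 23.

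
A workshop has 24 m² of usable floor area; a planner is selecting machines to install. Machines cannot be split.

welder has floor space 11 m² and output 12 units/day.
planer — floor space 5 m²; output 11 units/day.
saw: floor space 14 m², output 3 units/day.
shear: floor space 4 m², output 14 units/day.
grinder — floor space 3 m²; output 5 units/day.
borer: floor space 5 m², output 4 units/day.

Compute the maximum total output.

Allowing fractional choices, the relaxed optimum would be about 42.8, but machines are indivisible.
welder + planer + shear + grinder: floor space 11 + 5 + 4 + 3 = 23 ≤ 24, output 12 + 11 + 14 + 5 = 42.
welder + planer + shear: floor space 11 + 5 + 4 = 20 ≤ 24, output 12 + 11 + 14 = 37.
welder + shear + grinder + borer: floor space 11 + 4 + 3 + 5 = 23 ≤ 24, output 12 + 14 + 5 + 4 = 35.
Best is welder, planer, shear, and grinder with total output 42.

42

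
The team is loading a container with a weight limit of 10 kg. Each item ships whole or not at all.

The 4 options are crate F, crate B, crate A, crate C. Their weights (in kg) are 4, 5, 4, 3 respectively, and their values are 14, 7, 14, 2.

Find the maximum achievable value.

Treat it as a binary knapsack problem.
Allowing fractional choices, the relaxed optimum would be about 30.8, but items are indivisible.
crate F + crate B: weight 4 + 5 = 9 ≤ 10, value 14 + 7 = 21.
crate F + crate A: weight 4 + 4 = 8 ≤ 10, value 14 + 14 = 28.
Best is crate F and crate A with total value 28.

28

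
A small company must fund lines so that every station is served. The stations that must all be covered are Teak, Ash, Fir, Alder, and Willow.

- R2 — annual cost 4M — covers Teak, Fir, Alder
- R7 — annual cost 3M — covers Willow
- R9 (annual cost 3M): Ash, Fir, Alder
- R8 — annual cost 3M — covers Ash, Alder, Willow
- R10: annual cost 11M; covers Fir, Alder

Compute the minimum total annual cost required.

This is an integer covering problem.
Choose R2 and R8: together they cover Teak, Ash, Fir, Alder, Willow — every station.
Total annual cost: 4 + 3 = 7.

7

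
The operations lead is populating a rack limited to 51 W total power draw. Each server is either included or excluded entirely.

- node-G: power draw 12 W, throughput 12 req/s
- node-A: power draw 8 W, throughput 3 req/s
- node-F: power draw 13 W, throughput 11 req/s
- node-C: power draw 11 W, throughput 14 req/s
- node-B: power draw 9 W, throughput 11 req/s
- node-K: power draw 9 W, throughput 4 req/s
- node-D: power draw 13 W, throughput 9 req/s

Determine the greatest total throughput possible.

48

Take node-G, node-F, node-C, and node-B: power draw 12 + 13 + 11 + 9 = 45 ≤ 51, throughput 12 + 11 + 14 + 11 = 48.
No other feasible combination does better.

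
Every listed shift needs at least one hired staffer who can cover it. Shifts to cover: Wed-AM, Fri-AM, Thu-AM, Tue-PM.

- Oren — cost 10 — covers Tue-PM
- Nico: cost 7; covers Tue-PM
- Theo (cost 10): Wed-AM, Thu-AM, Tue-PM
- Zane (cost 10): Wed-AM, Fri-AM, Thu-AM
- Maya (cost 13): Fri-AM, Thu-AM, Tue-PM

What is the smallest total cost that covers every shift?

The greedy cost-per-new-shift heuristic would pick Theo and Zane for 20, but a cheaper cover exists.
Choose Nico and Zane: together they cover Wed-AM, Fri-AM, Thu-AM, Tue-PM — every shift.
Total cost: 7 + 10 = 17.
No cover costs less than 17.

17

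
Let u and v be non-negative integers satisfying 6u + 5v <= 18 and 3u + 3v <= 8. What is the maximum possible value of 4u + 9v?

18

Relaxing integrality, the LP optimum is 24.00 at (u,v) = (0, 2.67), which is not an integer point.
(u,v)=(0,2) is feasible, giving 18.
(u,v)=(1,1) is feasible, giving 13.
Maximum is 18 at (u,v)=(0,2).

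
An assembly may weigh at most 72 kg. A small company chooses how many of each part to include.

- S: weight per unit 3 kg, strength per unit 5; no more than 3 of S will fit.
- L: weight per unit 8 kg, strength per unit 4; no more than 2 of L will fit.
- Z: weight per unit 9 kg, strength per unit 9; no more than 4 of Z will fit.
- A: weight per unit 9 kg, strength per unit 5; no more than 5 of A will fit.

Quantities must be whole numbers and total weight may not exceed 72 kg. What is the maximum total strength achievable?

66

S has the best ratio (5/3); taking only S gives at most 3×5 = 15 (stopped by the supply cap of 3).
Mixing does better — 3×S, 4×Z, and 3×A: weight 72 ≤ 72, strength 3·5 + 4·9 + 3·5 = 66.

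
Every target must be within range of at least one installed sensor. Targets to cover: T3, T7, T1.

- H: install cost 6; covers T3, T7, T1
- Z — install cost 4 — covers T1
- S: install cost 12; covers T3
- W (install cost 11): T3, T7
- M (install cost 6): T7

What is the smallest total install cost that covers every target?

H alone covers T3, T7, T1 — every target.
Total install cost: 6.
No cover costs less than 6.

6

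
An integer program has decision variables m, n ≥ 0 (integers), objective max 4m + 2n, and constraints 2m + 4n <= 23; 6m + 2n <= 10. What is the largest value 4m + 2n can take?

10

(m,n)=(0,5): 2·0+4·5=20≤23, 6·0+2·5=10≤10, objective 10.
(m,n)=(0,4): 2·0+4·4=16≤23, 6·0+2·4=8≤10, objective 8.
Maximum is 10 at (m,n)=(0,5).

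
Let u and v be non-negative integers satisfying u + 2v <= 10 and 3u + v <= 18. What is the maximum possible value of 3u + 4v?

24

The continuous relaxation peaks at (5.2, 2.4) with value 25.20; rounding to a feasible lattice point costs some objective.
(u,v)=(4,3): 1·4+2·3=10≤10, 3·4+1·3=15≤18, objective 24.
(u,v)=(5,2): 1·5+2·2=9≤10, 3·5+1·2=17≤18, objective 23.
(u,v)=(3,3): 1·3+2·3=9≤10, 3·3+1·3=12≤18, objective 21.
The best lattice point is (4,3), giving 24.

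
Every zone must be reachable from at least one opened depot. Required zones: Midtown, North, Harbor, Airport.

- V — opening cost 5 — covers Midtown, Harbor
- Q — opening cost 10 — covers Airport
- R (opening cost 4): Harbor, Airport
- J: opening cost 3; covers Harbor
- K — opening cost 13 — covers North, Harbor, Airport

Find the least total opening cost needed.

18

Choose V and K: together they cover Midtown, North, Harbor, Airport — every zone.
Total opening cost: 5 + 13 = 18.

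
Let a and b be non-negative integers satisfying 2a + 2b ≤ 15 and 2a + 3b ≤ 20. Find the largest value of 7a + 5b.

(a,b)=(7,0): 2·7+2·0=14≤15, 2·7+3·0=14≤20, objective 49.
(a,b)=(6,1): 2·6+2·1=14≤15, 2·6+3·1=15≤20, objective 47.
(a,b)=(6,0): 2·6+2·0=12≤15, 2·6+3·0=12≤20, objective 42.
No feasible integer point exceeds 49.

49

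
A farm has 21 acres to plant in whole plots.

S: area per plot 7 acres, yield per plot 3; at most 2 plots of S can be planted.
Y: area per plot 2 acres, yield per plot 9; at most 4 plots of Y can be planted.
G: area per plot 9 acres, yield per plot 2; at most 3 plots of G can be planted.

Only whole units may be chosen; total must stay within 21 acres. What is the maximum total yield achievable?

39

Y has the best ratio (9/2); taking only Y gives at most 4×9 = 36 (stopped by the supply cap of 4).
Mixing does better — 1×S and 4×Y: area 15 ≤ 21, yield 1·3 + 4·9 = 39.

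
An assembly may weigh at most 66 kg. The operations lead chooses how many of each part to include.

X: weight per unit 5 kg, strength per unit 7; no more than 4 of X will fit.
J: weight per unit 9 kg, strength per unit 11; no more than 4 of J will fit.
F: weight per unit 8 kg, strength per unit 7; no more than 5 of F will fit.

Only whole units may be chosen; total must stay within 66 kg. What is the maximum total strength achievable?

79

3×X, 3×J, and 3×F: weight 66 ≤ 66, strength 3·7 + 3·11 + 3·7 = 75.
4×X, 4×J, and 1×F: weight 64 ≤ 66, strength 4·7 + 4·11 + 1·7 = 79.
Best is 79.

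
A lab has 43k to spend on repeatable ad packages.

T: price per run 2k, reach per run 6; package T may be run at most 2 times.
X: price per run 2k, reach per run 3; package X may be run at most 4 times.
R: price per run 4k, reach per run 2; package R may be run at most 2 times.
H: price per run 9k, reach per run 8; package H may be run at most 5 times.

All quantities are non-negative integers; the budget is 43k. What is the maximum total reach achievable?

Take 2×T, 4×X, 1×R, and 3×H: price 43 ≤ 43, reach 2·6 + 4·3 + 1·2 + 3·8 = 50.
T has the best ratio (6/2) and is taken to its limit of 2; remaining capacity is filled optimally with the others.

50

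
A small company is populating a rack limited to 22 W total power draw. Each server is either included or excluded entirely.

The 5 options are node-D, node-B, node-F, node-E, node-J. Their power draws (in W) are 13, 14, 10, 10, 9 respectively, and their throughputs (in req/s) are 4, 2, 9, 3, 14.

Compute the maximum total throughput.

Allowing fractional choices, the relaxed optimum would be about 23.9, but servers are indivisible.
node-F + node-J: power draw 10 + 9 = 19 ≤ 22, throughput 9 + 14 = 23.
node-E + node-J: power draw 10 + 9 = 19 ≤ 22, throughput 3 + 14 = 17.
node-D + node-J: power draw 13 + 9 = 22 ≤ 22, throughput 4 + 14 = 18.
Best is node-F and node-J with total throughput 23.

23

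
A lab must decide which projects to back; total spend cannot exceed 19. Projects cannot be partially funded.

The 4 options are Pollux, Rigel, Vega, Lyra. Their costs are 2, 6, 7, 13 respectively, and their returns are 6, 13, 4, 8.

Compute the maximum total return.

23

Allowing fractional choices, the relaxed optimum would be about 25.8, but projects are indivisible.
Rigel + Lyra: cost 6 + 13 = 19 ≤ 19, return 13 + 8 = 21.
Pollux + Rigel + Vega: cost 2 + 6 + 7 = 15 ≤ 19, return 6 + 13 + 4 = 23.
Pollux + Rigel: cost 2 + 6 = 8 ≤ 19, return 6 + 13 = 19.
Best is Pollux, Rigel, and Vega with total return 23.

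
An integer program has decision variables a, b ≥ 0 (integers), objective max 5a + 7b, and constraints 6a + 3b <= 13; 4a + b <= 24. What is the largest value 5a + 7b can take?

28

The continuous relaxation peaks at (0, 4.33) with value 30.33; rounding to a feasible lattice point costs some objective.
(a,b)=(0,4) is feasible, giving 28.
(a,b)=(0,3) is feasible, giving 21.
Maximum is 28 at (a,b)=(0,4).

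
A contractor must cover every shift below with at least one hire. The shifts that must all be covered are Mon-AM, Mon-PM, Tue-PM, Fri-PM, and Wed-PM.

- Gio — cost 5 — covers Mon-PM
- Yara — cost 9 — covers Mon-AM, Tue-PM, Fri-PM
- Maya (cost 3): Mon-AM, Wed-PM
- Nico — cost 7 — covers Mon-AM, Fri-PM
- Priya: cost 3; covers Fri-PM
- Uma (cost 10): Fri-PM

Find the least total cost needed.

17

This is a weighted set-cover instance.
Choose Gio, Yara, and Maya: together they cover Mon-AM, Mon-PM, Tue-PM, Fri-PM, Wed-PM — every shift.
Total cost: 5 + 9 + 3 = 17.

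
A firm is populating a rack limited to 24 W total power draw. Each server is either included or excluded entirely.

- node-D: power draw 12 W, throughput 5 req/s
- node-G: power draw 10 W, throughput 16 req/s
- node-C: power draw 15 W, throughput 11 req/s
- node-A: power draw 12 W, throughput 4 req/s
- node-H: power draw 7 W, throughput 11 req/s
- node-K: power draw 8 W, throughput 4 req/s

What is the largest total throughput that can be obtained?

27

node-C + node-H: power draw 15 + 7 = 22 ≤ 24, throughput 11 + 11 = 22.
node-D + node-G: power draw 12 + 10 = 22 ≤ 24, throughput 5 + 16 = 21.
node-G + node-H: power draw 10 + 7 = 17 ≤ 24, throughput 16 + 11 = 27.
Best is node-G and node-H with total throughput 27.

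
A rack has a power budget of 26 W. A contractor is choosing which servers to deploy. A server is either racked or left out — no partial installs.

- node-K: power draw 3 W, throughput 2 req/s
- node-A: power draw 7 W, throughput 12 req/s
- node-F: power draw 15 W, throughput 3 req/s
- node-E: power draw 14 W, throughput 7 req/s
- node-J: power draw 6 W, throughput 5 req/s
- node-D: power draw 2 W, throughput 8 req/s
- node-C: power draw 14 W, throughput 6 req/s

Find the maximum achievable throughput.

29

node-K + node-A + node-D + node-C: power draw 3 + 7 + 2 + 14 = 26 ≤ 26, throughput 2 + 12 + 8 + 6 = 28.
node-K + node-A + node-E + node-D: power draw 3 + 7 + 14 + 2 = 26 ≤ 26, throughput 2 + 12 + 7 + 8 = 29.
Best is node-K, node-A, node-E, and node-D with total throughput 29.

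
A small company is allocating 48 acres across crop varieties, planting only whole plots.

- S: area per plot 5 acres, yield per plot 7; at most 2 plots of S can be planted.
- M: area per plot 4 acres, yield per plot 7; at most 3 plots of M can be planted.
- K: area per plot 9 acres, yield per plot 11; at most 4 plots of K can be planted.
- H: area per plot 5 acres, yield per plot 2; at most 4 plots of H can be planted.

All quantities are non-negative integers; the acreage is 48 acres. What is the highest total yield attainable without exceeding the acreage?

65

3×M and 4×K: area 48 ≤ 48, yield 3·7 + 4·11 = 65.
1×S, 3×M, and 3×K: area 44 ≤ 48, yield 1·7 + 3·7 + 3·11 = 61.
Best is 65.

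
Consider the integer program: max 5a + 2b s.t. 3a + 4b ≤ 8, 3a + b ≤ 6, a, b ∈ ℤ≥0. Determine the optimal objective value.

10

(a,b)=(2,0): 3·2+4·0=6≤8, 3·2+1·0=6≤6, objective 10.
(a,b)=(1,1): 3·1+4·1=7≤8, 3·1+1·1=4≤6, objective 7.
(a,b)=(1,0): 3·1+4·0=3≤8, 3·1+1·0=3≤6, objective 5.
The best lattice point is (2,0), giving 10.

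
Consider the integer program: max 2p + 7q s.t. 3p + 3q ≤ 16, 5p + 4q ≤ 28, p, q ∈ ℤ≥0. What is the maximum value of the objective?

35

The continuous relaxation peaks at (0, 5.33) with value 37.33; rounding to a feasible lattice point costs some objective.
(p,q)=(0,5): 3·0+3·5=15≤16, 5·0+4·5=20≤28, objective 35.
(p,q)=(1,4): 3·1+3·4=15≤16, 5·1+4·4=21≤28, objective 30.
(p,q)=(0,4): 3·0+3·4=12≤16, 5·0+4·4=16≤28, objective 28.
The best lattice point is (0,5), giving 35.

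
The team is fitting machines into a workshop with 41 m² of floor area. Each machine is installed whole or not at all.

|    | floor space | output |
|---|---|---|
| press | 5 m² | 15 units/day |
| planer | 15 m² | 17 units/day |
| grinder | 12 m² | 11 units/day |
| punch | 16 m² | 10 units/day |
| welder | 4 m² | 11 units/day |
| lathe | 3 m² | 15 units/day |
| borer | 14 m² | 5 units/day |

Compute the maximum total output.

press + planer + welder + lathe + borer: floor space 5 + 15 + 4 + 3 + 14 = 41 ≤ 41, output 15 + 17 + 11 + 15 + 5 = 63.
press + grinder + punch + welder + lathe: floor space 5 + 12 + 16 + 4 + 3 = 40 ≤ 41, output 15 + 11 + 10 + 11 + 15 = 62.
press + planer + grinder + welder + lathe: floor space 5 + 15 + 12 + 4 + 3 = 39 ≤ 41, output 15 + 17 + 11 + 11 + 15 = 69.
Best is press, planer, grinder, welder, and lathe with total output 69.

69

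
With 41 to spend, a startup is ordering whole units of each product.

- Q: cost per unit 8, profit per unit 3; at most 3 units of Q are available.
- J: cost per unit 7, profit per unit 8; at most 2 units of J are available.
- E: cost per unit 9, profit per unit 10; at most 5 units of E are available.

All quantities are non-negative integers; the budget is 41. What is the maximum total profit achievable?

46

Take 2×J and 3×E: cost 41 ≤ 41, profit 2·8 + 3·10 = 46.
J has the best ratio (8/7) and is taken to its limit of 2; remaining capacity is filled optimally with the others.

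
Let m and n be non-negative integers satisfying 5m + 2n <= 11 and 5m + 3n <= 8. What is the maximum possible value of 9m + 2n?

The continuous relaxation peaks at (1.6, 0) with value 14.40; rounding to a feasible lattice point costs some objective.
(m,n)=(1,1): 5·1+2·1=7≤11, 5·1+3·1=8≤8, objective 11.
(m,n)=(1,0): 5·1+2·0=5≤11, 5·1+3·0=5≤8, objective 9.
(m,n)=(0,2): 5·0+2·2=4≤11, 5·0+3·2=6≤8, objective 4.
The best lattice point is (1,1), giving 11.

11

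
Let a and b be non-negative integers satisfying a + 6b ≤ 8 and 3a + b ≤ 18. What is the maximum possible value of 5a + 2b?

(a,b)=(6,0): 1·6+6·0=6≤8, 3·6+1·0=18≤18, objective 30.
(a,b)=(5,0): 1·5+6·0=5≤8, 3·5+1·0=15≤18, objective 25.
(a,b)=(4,0): 1·4+6·0=4≤8, 3·4+1·0=12≤18, objective 20.
Maximum is 30 at (a,b)=(6,0).

30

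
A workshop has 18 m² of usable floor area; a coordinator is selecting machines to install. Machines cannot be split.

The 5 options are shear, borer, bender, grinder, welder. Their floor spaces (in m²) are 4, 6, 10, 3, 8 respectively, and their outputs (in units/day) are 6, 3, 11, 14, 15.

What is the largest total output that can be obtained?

35

Allowing fractional choices, the relaxed optimum would be about 38.3, but machines are indivisible.
borer + grinder + welder: floor space 6 + 3 + 8 = 17 ≤ 18, output 3 + 14 + 15 = 32.
shear + grinder + welder: floor space 4 + 3 + 8 = 15 ≤ 18, output 6 + 14 + 15 = 35.
Best is shear, grinder, and welder with total output 35.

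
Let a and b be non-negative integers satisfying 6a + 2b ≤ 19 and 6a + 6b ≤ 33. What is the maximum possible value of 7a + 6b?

(a,b)=(2,3): 6·2+2·3=18≤19, 6·2+6·3=30≤33, objective 32.
(a,b)=(1,4): 6·1+2·4=14≤19, 6·1+6·4=30≤33, objective 31.
(a,b)=(2,2): 6·2+2·2=16≤19, 6·2+6·2=24≤33, objective 26.
No feasible integer point exceeds 32.

32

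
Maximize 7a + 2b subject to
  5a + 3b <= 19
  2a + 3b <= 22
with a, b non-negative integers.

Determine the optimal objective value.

23

Relaxing integrality, the LP optimum is 26.60 at (a,b) = (3.8, 0), which is not an integer point.
(a,b)=(3,1): 5·3+3·1=18≤19, 2·3+3·1=9≤22, objective 23.
(a,b)=(3,0): 5·3+3·0=15≤19, 2·3+3·0=6≤22, objective 21.
(a,b)=(2,2): 5·2+3·2=16≤19, 2·2+3·2=10≤22, objective 18.
(a,b)=(2,1): 5·2+3·1=13≤19, 2·2+3·1=7≤22, objective 16.
No feasible integer point exceeds 23.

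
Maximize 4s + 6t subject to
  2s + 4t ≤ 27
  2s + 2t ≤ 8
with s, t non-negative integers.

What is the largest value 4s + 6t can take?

24

(s,t)=(0,4): 2·0+4·4=16≤27, 2·0+2·4=8≤8, objective 24.
(s,t)=(1,3): 2·1+4·3=14≤27, 2·1+2·3=8≤8, objective 22.
(s,t)=(0,3): 2·0+4·3=12≤27, 2·0+2·3=6≤8, objective 18.
Maximum is 24 at (s,t)=(0,4).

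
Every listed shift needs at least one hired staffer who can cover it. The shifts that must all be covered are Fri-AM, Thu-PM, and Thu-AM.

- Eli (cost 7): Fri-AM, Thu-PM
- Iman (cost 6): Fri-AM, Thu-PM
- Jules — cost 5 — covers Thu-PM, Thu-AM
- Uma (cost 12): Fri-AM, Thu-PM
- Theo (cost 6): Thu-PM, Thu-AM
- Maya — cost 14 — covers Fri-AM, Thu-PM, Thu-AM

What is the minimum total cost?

11

This is an integer covering problem.
Choose Iman and Jules: together they cover Fri-AM, Thu-PM, Thu-AM — every shift.
Total cost: 6 + 5 = 11.
No cover costs less than 11.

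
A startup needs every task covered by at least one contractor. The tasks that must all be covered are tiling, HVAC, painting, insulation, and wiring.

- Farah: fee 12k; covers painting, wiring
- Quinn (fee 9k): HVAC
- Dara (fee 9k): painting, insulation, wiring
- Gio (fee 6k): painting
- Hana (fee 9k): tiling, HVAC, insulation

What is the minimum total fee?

18

Choose Dara and Hana: together they cover tiling, HVAC, painting, insulation, wiring — every task.
Total fee: 9 + 9 = 18.
No cover costs less than 18.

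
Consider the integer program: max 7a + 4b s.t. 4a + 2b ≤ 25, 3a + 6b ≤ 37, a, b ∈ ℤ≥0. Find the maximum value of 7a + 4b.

Relaxing integrality, the LP optimum is 45.78 at (a,b) = (4.22, 4.06), which is not an integer point.
(a,b)=(4,4): 4·4+2·4=24≤25, 3·4+6·4=36≤37, objective 44.
(a,b)=(4,3): 4·4+2·3=22≤25, 3·4+6·3=30≤37, objective 40.
(a,b)=(3,4): 4·3+2·4=20≤25, 3·3+6·4=33≤37, objective 37.
(a,b)=(3,3): 4·3+2·3=18≤25, 3·3+6·3=27≤37, objective 33.
Maximum is 44 at (a,b)=(4,4).

44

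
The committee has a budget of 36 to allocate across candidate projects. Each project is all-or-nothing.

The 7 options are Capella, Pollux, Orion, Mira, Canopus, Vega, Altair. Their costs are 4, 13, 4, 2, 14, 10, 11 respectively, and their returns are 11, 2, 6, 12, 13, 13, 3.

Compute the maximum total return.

55

Treat it as a binary knapsack problem.
Allowing fractional choices, the relaxed optimum would be about 55.5, but projects are indivisible.
Capella + Orion + Mira + Vega + Altair: cost 4 + 4 + 2 + 10 + 11 = 31 ≤ 36, return 11 + 6 + 12 + 13 + 3 = 45.
Capella + Orion + Mira + Canopus + Vega: cost 4 + 4 + 2 + 14 + 10 = 34 ≤ 36, return 11 + 6 + 12 + 13 + 13 = 55.
Capella + Mira + Canopus + Vega: cost 4 + 2 + 14 + 10 = 30 ≤ 36, return 11 + 12 + 13 + 13 = 49.
Best is Capella, Orion, Mira, Canopus, and Vega with total return 55.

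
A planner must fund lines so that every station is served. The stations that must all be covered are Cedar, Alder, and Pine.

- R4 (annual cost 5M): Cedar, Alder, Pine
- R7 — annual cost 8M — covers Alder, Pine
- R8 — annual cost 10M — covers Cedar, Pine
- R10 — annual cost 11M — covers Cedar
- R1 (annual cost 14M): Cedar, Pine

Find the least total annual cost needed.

R4 alone covers Cedar, Alder, Pine — every station.
Total annual cost: 5.
No cover costs less than 5.

5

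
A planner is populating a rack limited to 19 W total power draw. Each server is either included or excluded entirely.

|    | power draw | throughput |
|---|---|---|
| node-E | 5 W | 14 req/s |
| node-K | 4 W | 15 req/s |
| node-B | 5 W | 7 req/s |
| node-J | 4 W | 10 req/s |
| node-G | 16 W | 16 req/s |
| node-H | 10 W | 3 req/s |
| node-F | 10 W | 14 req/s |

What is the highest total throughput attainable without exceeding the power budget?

Allowing fractional choices, the relaxed optimum would be about 47.4, but servers are indivisible.
node-E + node-K + node-J: power draw 5 + 4 + 4 = 13 ≤ 19, throughput 14 + 15 + 10 = 39.
node-E + node-K + node-F: power draw 5 + 4 + 10 = 19 ≤ 19, throughput 14 + 15 + 14 = 43.
node-E + node-K + node-B + node-J: power draw 5 + 4 + 5 + 4 = 18 ≤ 19, throughput 14 + 15 + 7 + 10 = 46.
Best is node-E, node-K, node-B, and node-J with total throughput 46.

46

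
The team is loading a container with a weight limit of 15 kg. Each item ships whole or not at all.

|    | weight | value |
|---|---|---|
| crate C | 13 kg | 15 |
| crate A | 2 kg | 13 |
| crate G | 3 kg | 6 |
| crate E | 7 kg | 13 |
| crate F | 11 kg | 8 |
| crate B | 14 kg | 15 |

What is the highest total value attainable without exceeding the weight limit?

This is an integer program with binary decision variables.
Allowing fractional choices, the relaxed optimum would be about 35.5, but items are indivisible.
crate A + crate E: weight 2 + 7 = 9 ≤ 15, value 13 + 13 = 26.
crate C + crate A: weight 13 + 2 = 15 ≤ 15, value 15 + 13 = 28.
crate A + crate G + crate E: weight 2 + 3 + 7 = 12 ≤ 15, value 13 + 6 + 13 = 32.
Best is crate A, crate G, and crate E with total value 32.

32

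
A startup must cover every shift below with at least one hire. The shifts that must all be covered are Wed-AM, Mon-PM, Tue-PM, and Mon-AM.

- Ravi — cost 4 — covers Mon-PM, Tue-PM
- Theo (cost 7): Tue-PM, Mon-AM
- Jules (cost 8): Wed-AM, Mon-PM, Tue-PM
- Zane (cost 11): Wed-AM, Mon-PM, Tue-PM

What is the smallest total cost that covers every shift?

15

Choose Theo and Jules: together they cover Wed-AM, Mon-PM, Tue-PM, Mon-AM — every shift.
Total cost: 7 + 8 = 15.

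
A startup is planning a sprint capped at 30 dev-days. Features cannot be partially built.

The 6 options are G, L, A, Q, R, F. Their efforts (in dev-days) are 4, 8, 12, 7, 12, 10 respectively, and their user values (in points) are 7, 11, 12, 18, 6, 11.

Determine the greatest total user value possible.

L + A + Q: effort 8 + 12 + 7 = 27 ≤ 30, user value 11 + 12 + 18 = 41.
G + L + Q + F: effort 4 + 8 + 7 + 10 = 29 ≤ 30, user value 7 + 11 + 18 + 11 = 47.
Best is G, L, Q, and F with total user value 47.

47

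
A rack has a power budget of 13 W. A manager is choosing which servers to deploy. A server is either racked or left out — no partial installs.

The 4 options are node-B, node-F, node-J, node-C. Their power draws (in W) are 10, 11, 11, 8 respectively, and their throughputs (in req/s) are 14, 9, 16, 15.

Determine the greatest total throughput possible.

16

Allowing fractional choices, the relaxed optimum would be about 22.3, but servers are indivisible.
node-J: power draw 11 ≤ 13, throughput 16.
node-C: power draw 8 ≤ 13, throughput 15.
Best is node-J with total throughput 16.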